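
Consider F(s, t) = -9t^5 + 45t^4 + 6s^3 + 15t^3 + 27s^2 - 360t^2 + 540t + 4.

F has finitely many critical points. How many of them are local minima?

F separates as a function of s plus a function of t, so ∇F=0 decouples.
∂F/∂s = 18s(s + 3) = 0 at s ∈ {-3, 0}; ∂F/∂t = -45(t - 3)(t - 2)(t - 1)(t + 2) = 0 at t ∈ {-2, 1, 2, 3}.
The Hessian is diagonal: diag(F_ss, F_tt). Second derivatives: F_ss(-3)=-54, F_ss(0)=54; F_tt(-2)=2700, F_tt(1)=-270, F_tt(2)=180, F_tt(3)=-450.
Local minima occur where both diagonal entries positive: (0, -2), (0, 2). Count: 2.

2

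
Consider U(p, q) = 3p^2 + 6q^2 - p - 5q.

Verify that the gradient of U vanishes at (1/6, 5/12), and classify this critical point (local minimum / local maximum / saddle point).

∇U = (6p - 1, 12q - 5); substituting (1/6, 5/12) gives ∇U = (0, 0), so (1/6, 5/12) is indeed a critical point.
The Hessian of U is constant: H = [[6, 0], [0, 12]].
det(H) = 6·12 − 0² = 72.
det(H) > 0 and tr(H) = 18 > 0, so H is positive definite and the point is a local minimum.

local minimum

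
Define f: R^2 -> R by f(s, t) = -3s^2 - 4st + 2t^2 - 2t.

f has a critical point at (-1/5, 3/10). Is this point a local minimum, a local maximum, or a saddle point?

The Hessian of f is constant: H = [[-6, -4], [-4, 4]].
det(H) = (-6)·4 − (-4)² = -40.
Since det(H) < 0, H is indefinite and the critical point is a saddle point.

saddle point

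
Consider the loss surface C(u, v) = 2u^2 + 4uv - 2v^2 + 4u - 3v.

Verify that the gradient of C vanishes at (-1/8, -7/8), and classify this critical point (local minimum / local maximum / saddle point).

∇C = (4u + 4v + 4, 4u - 4v - 3); substituting (-1/8, -7/8) gives ∇C = (0, 0), so (-1/8, -7/8) is indeed a critical point.
The Hessian of C is constant: H = [[4, 4], [4, -4]].
det(H) = 4·(-4) − 4² = -32.
Since det(H) < 0, H is indefinite and the critical point is a saddle point.

saddle point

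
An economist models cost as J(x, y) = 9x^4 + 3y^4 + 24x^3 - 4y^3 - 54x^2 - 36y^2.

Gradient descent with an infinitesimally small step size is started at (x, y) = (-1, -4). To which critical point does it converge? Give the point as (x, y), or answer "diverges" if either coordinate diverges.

J is separable, so gradient descent decouples: x follows -∂J/∂x, y follows -∂J/∂y.
∂J/∂x = 36x(x - 1)(x + 3); at x=-1 this is 144, so x decreases.
∂J/∂y = 12y(y - 3)(y + 2); at y=-4 this is -672, so y increases.
x converges to its nearest critical value -3 (a local min of the x-part); y converges to -2. The iterate converges to (-3, -2).

(-3, -2)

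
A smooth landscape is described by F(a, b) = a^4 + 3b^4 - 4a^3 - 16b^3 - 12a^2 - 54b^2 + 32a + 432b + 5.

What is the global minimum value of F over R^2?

-1166

F(a,b) separates as P(a) + Q(b) + 5, so its minimum is min P + min Q + 5.
P'(a) = 4(a - 4)(a - 1)(a + 2) vanishes at a ∈ {-2, 1, 4}; Q'(b) = 12(b - 4)(b - 3)(b + 3) vanishes at b ∈ {-3, 3, 4}.
Local minima of P (where P''>0): P(-2)=-64, P(4)=-64. Local minima of Q: Q(-3)=-1107, Q(4)=608.
So the global minimum of F is P(-2) + Q(-3) + 5 = -64 − 1107 + 5 = -1166, attained at (-2, -3).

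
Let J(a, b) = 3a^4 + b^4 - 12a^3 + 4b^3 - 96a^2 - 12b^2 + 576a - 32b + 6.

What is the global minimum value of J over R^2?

-2362

J(a,b) separates as P(a) + Q(b) + 6, so its minimum is min P + min Q + 6.
P'(a) = 12(a - 4)(a - 3)(a + 4) vanishes at a ∈ {-4, 3, 4}; Q'(b) = 4(b - 2)(b + 1)(b + 4) vanishes at b ∈ {-4, -1, 2}.
Local minima of P (where P''>0): P(-4)=-2304, P(4)=768. Local minima of Q: Q(-4)=-64, Q(2)=-64.
So the global minimum of J is P(-4) + Q(-4) + 6 = -2304 − 64 + 6 = -2362, attained at (-4, -4).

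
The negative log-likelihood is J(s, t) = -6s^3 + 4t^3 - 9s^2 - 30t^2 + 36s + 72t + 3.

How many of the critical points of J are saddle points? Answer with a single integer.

J separates as a function of s plus a function of t, so ∇J=0 decouples.
∂J/∂s = -18(s - 1)(s + 2) = 0 at s ∈ {-2, 1}; ∂J/∂t = 12(t - 3)(t - 2) = 0 at t ∈ {2, 3}.
The Hessian is diagonal: diag(J_ss, J_tt). Second derivatives: J_ss(-2)=54, J_ss(1)=-54; J_tt(2)=-12, J_tt(3)=12.
Saddle points occur where the two diagonal entries have opposite signs: (-2, 2), (1, 3). Count: 2.

2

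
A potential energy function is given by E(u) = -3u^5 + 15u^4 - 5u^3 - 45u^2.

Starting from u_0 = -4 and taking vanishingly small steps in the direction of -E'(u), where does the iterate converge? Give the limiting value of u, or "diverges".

E'(u) = -15u(u - 3)(u - 2)(u + 1), so E'(-4) = -7560.
Gradient descent moves in the -E' direction, i.e. u is increasing.
The nearest critical point in that direction is u = -1, where E'' = 180 > 0 (a local minimum). The iterate converges there.

-1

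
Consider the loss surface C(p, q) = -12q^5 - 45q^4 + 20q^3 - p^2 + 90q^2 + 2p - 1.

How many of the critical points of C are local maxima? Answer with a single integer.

C separates as a function of p plus a function of q, so ∇C=0 decouples.
∂C/∂p = -2(p - 1) = 0 at p ∈ {1}; ∂C/∂q = -60q(q - 1)(q + 1)(q + 3) = 0 at q ∈ {-3, -1, 0, 1}.
The Hessian is diagonal: diag(C_pp, C_qq). Second derivatives: C_pp(1)=-2; C_qq(-3)=1440, C_qq(-1)=-240, C_qq(0)=180, C_qq(1)=-480.
Local maxima occur where both diagonal entries negative: (1, -1), (1, 1). Count: 2.

2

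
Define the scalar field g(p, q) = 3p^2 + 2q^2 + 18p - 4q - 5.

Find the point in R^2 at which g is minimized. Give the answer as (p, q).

g(p,q) separates as A(p) + B(q) − 5, so its minimum is min A + min B − 5.
A'(p) = 6p + 18 vanishes at p ∈ {-3}; B'(q) = 4q - 4 vanishes at q ∈ {1}.
Local minima of A (where A''>0): A(-3)=-27. Local minima of B: B(1)=-2.
So the global minimum of g is A(-3) + B(1) − 5 = -27 − 2 − 5 = -34, attained at (-3, 1).

(-3, 1)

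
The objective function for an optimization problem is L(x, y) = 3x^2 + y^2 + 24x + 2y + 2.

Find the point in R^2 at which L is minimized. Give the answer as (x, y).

(-4, -1)

L(x,y) separates as P(x) + Q(y) + 2, so its minimum is min P + min Q + 2.
P'(x) = 6x + 24 vanishes at x ∈ {-4}; Q'(y) = 2y + 2 vanishes at y ∈ {-1}.
Local minima of P (where P''>0): P(-4)=-48. Local minima of Q: Q(-1)=-1.
So the global minimum of L is P(-4) + Q(-1) + 2 = -48 − 1 + 2 = -47, attained at (-4, -1).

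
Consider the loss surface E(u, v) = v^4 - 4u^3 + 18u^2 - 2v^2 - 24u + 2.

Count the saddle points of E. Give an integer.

E separates as a function of u plus a function of v, so ∇E=0 decouples.
∂E/∂u = -12(u - 2)(u - 1) = 0 at u ∈ {1, 2}; ∂E/∂v = 4v(v - 1)(v + 1) = 0 at v ∈ {-1, 0, 1}.
The Hessian is diagonal: diag(E_uu, E_vv). Second derivatives: E_uu(1)=12, E_uu(2)=-12; E_vv(-1)=8, E_vv(0)=-4, E_vv(1)=8.
Saddle points occur where the two diagonal entries have opposite signs: (1, 0), (2, -1), (2, 1). Count: 3.

3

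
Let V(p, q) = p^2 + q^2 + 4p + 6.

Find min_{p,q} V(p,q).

V(p,q) separates as A(p) + B(q) + 6, so its minimum is min A + min B + 6.
A'(p) = 2p + 4 vanishes at p ∈ {-2}; B'(q) = 2q vanishes at q ∈ {0}.
Local minima of A (where A''>0): A(-2)=-4. Local minima of B: B(0)=0.
So the global minimum of V is A(-2) + B(0) + 6 = -4 + 0 + 6 = 2, attained at (-2, 0).

2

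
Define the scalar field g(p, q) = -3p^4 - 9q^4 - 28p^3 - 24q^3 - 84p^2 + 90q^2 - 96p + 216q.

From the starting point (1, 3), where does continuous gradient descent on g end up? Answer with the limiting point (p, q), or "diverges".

diverges

g is separable, so gradient descent decouples: p follows -∂g/∂p, q follows -∂g/∂q.
∂g/∂p = -12(p + 1)(p + 2)(p + 4); at p=1 this is -360, so p increases.
∂g/∂q = -36(q - 2)(q + 1)(q + 3); at q=3 this is -864, so q increases.
The p-coordinate has no critical point in that direction and runs off to infinity.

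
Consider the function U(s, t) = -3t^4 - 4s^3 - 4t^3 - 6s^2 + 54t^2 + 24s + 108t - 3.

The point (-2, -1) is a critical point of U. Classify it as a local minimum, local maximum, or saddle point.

local minimum

The mixed partial ∂²U/∂s∂t is 0, so the Hessian at any point is diag(U_ss, U_tt) = diag(-12(2s + 1), 12(-3t^2 - 2t + 9)).
At (-2, -1): H = diag(36, 96).
Both eigenvalues are positive, so H is positive definite: a local minimum.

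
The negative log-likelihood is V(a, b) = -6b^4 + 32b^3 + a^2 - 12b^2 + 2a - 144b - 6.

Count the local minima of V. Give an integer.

1

V separates as a function of a plus a function of b, so ∇V=0 decouples.
∂V/∂a = 2(a + 1) = 0 at a ∈ {-1}; ∂V/∂b = -24(b - 3)(b - 2)(b + 1) = 0 at b ∈ {-1, 2, 3}.
The Hessian is diagonal: diag(V_aa, V_bb). Second derivatives: V_aa(-1)=2; V_bb(-1)=-288, V_bb(2)=72, V_bb(3)=-96.
Local minima occur where both diagonal entries positive: (-1, 2). Count: 1.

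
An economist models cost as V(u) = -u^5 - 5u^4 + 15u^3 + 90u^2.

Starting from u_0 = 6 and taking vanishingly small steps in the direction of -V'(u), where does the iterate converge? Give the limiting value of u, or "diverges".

diverges

V'(u) = -5u(u - 3)(u + 3)(u + 4), so V'(6) = -8100.
Gradient descent moves in the -V' direction, i.e. u is increasing.
There is no critical point above u=6, and V' keeps the same sign, so the iterate runs off to +∞.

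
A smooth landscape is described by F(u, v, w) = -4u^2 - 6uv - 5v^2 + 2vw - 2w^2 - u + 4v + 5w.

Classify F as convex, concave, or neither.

F is quadratic, so its Hessian is the constant matrix H = [[-8, -6, 0], [-6, -10, 2], [0, 2, -4]].
Leading principal minors: -8, 44, -144.
Signs alternate −, +, − ⇒ H ≺ 0 ⇒ concave.

concave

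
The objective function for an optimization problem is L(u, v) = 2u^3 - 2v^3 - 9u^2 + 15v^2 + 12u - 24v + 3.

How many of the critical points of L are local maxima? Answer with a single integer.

1

L separates as a function of u plus a function of v, so ∇L=0 decouples.
∂L/∂u = 6(u - 2)(u - 1) = 0 at u ∈ {1, 2}; ∂L/∂v = -6(v - 4)(v - 1) = 0 at v ∈ {1, 4}.
The Hessian is diagonal: diag(L_uu, L_vv). Second derivatives: L_uu(1)=-6, L_uu(2)=6; L_vv(1)=18, L_vv(4)=-18.
Local maxima occur where both diagonal entries negative: (1, 4). Count: 1.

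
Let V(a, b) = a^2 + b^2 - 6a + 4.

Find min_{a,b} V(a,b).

-5

V(a,b) separates as P(a) + Q(b) + 4, so its minimum is min P + min Q + 4.
P'(a) = 2a - 6 vanishes at a ∈ {3}; Q'(b) = 2b vanishes at b ∈ {0}.
Local minima of P (where P''>0): P(3)=-9. Local minima of Q: Q(0)=0.
So the global minimum of V is P(3) + Q(0) + 4 = -9 + 0 + 4 = -5, attained at (3, 0).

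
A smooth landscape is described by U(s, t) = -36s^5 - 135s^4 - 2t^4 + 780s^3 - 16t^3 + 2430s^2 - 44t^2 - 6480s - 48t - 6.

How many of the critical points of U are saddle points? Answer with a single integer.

6

U separates as a function of s plus a function of t, so ∇U=0 decouples.
∂U/∂s = -180(s - 3)(s - 1)(s + 3)(s + 4) = 0 at s ∈ {-4, -3, 1, 3}; ∂U/∂t = -8(t + 1)(t + 2)(t + 3) = 0 at t ∈ {-3, -2, -1}.
The Hessian is diagonal: diag(U_ss, U_tt). Second derivatives: U_ss(-4)=6300, U_ss(-3)=-4320, U_ss(1)=7200, U_ss(3)=-15120; U_tt(-3)=-16, U_tt(-2)=8, U_tt(-1)=-16.
Saddle points occur where the two diagonal entries have opposite signs: (-4, -3), (-4, -1), (-3, -2), (1, -3), (1, -1), (3, -2). Count: 6.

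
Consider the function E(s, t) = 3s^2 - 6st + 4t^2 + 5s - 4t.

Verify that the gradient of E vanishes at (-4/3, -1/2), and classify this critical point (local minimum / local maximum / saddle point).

local minimum

∇E = (6s - 6t + 5, -6s + 8t - 4); substituting (-4/3, -1/2) gives ∇E = (0, 0), so (-4/3, -1/2) is indeed a critical point.
The Hessian of E is constant: H = [[6, -6], [-6, 8]].
det(H) = 6·8 − (-6)² = 12.
det(H) > 0 and tr(H) = 14 > 0, so H is positive definite and the point is a local minimum.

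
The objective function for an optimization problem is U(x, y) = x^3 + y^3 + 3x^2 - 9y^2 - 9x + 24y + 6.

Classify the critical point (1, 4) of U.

local minimum

The mixed partial ∂²U/∂x∂y is 0, so the Hessian at any point is diag(U_xx, U_yy) = diag(6(x + 1), 6(y - 3)).
At (1, 4): H = diag(12, 6).
Both eigenvalues are positive, so H is positive definite: a local minimum.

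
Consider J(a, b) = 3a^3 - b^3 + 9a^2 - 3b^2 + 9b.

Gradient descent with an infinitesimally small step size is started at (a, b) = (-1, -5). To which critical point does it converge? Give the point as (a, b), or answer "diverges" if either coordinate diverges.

J is separable, so gradient descent decouples: a follows -∂J/∂a, b follows -∂J/∂b.
∂J/∂a = 9a(a + 2); at a=-1 this is -9, so a increases.
∂J/∂b = -3(b - 1)(b + 3); at b=-5 this is -36, so b increases.
a converges to its nearest critical value 0 (a local min of the a-part); b converges to -3. The iterate converges to (0, -3).

(0, -3)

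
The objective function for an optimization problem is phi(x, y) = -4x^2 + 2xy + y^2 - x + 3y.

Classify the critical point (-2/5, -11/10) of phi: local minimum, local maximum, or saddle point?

saddle point

The Hessian of phi is constant: H = [[-8, 2], [2, 2]].
det(H) = (-8)·2 − 2² = -20.
Since det(H) < 0, H is indefinite and the critical point is a saddle point.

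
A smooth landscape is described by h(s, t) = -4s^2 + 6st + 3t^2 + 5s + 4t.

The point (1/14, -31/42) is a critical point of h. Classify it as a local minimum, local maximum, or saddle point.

The Hessian of h is constant: H = [[-8, 6], [6, 6]].
det(H) = (-8)·6 − 6² = -84.
Since det(H) < 0, H is indefinite and the critical point is a saddle point.

saddle point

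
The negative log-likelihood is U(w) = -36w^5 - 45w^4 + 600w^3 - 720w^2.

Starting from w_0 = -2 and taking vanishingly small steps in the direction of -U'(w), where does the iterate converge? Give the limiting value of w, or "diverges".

U'(w) = -180w(w - 2)(w - 1)(w + 4), so U'(-2) = 8640.
Gradient descent moves in the -U' direction, i.e. w is decreasing.
The nearest critical point in that direction is w = -4, where U'' = 21600 > 0 (a local minimum). The iterate converges there.

-4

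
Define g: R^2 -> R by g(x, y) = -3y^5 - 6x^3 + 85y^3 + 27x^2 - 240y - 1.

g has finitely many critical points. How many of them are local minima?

g separates as a function of x plus a function of y, so ∇g=0 decouples.
∂g/∂x = -18x(x - 3) = 0 at x ∈ {0, 3}; ∂g/∂y = -15(y - 4)(y - 1)(y + 1)(y + 4) = 0 at y ∈ {-4, -1, 1, 4}.
The Hessian is diagonal: diag(g_xx, g_yy). Second derivatives: g_xx(0)=54, g_xx(3)=-54; g_yy(-4)=1800, g_yy(-1)=-450, g_yy(1)=450, g_yy(4)=-1800.
Local minima occur where both diagonal entries positive: (0, -4), (0, 1). Count: 2.

2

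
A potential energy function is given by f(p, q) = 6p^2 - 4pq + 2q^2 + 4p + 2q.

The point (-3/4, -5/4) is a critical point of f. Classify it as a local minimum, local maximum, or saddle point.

local minimum

The Hessian of f is constant: H = [[12, -4], [-4, 4]].
det(H) = 12·4 − (-4)² = 32.
det(H) > 0 and tr(H) = 16 > 0, so H is positive definite and the point is a local minimum.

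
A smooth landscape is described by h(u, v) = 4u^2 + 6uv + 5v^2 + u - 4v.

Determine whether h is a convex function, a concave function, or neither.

h is quadratic, so its Hessian is the constant matrix H = [[8, 6], [6, 10]].
det(H) = 44, tr(H) = 18.
det(H) > 0 and tr(H) > 0, so H is positive definite everywhere: convex.

convex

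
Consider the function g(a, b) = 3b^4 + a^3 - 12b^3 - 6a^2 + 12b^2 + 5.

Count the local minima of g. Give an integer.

2

g separates as a function of a plus a function of b, so ∇g=0 decouples.
∂g/∂a = 3a(a - 4) = 0 at a ∈ {0, 4}; ∂g/∂b = 12b(b - 2)(b - 1) = 0 at b ∈ {0, 1, 2}.
The Hessian is diagonal: diag(g_aa, g_bb). Second derivatives: g_aa(0)=-12, g_aa(4)=12; g_bb(0)=24, g_bb(1)=-12, g_bb(2)=24.
Local minima occur where both diagonal entries positive: (4, 0), (4, 2). Count: 2.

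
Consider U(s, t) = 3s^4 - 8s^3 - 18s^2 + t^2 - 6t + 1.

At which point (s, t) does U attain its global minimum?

(3, 3)

U(s,t) separates as P(s) + Q(t) + 1, so its minimum is min P + min Q + 1.
P'(s) = 12s(s - 3)(s + 1) vanishes at s ∈ {-1, 0, 3}; Q'(t) = 2(t - 3) vanishes at t ∈ {3}.
Local minima of P (where P''>0): P(-1)=-7, P(3)=-135. Local minima of Q: Q(3)=-9.
So the global minimum of U is P(3) + Q(3) + 1 = -135 − 9 + 1 = -143, attained at (3, 3).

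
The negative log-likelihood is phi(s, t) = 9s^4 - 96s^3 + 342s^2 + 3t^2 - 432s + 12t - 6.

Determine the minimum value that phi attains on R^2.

-195

phi(s,t) separates as P(s) + Q(t) − 6, so its minimum is min P + min Q − 6.
P'(s) = 36(s - 4)(s - 3)(s - 1) vanishes at s ∈ {1, 3, 4}; Q'(t) = 6(t + 2) vanishes at t ∈ {-2}.
Local minima of P (where P''>0): P(1)=-177, P(4)=-96. Local minima of Q: Q(-2)=-12.
So the global minimum of phi is P(1) + Q(-2) − 6 = -177 − 12 − 6 = -195, attained at (1, -2).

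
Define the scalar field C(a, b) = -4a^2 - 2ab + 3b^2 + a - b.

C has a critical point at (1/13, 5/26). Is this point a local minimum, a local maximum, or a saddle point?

The Hessian of C is constant: H = [[-8, -2], [-2, 6]].
det(H) = (-8)·6 − (-2)² = -52.
Since det(H) < 0, H is indefinite and the critical point is a saddle point.

saddle point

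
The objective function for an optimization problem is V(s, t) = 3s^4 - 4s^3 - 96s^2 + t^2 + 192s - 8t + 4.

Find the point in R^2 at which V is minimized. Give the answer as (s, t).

(-4, 4)

V(s,t) separates as P(s) + Q(t) + 4, so its minimum is min P + min Q + 4.
P'(s) = 12(s - 4)(s - 1)(s + 4) vanishes at s ∈ {-4, 1, 4}; Q'(t) = 2(t - 4) vanishes at t ∈ {4}.
Local minima of P (where P''>0): P(-4)=-1280, P(4)=-256. Local minima of Q: Q(4)=-16.
So the global minimum of V is P(-4) + Q(4) + 4 = -1280 − 16 + 4 = -1292, attained at (-4, 4).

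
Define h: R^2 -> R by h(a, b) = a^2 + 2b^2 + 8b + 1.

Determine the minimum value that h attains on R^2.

h(a,b) separates as P(a) + Q(b) + 1, so its minimum is min P + min Q + 1.
P'(a) = 2a vanishes at a ∈ {0}; Q'(b) = 4b + 8 vanishes at b ∈ {-2}.
Local minima of P (where P''>0): P(0)=0. Local minima of Q: Q(-2)=-8.
So the global minimum of h is P(0) + Q(-2) + 1 = 0 − 8 + 1 = -7, attained at (0, -2).

-7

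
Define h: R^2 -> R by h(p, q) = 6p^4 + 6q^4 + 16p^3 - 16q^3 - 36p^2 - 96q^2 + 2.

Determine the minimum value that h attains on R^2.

h(p,q) separates as A(p) + B(q) + 2, so its minimum is min A + min B + 2.
A'(p) = 24p(p - 1)(p + 3) vanishes at p ∈ {-3, 0, 1}; B'(q) = 24q(q - 4)(q + 2) vanishes at q ∈ {-2, 0, 4}.
Local minima of A (where A''>0): A(-3)=-270, A(1)=-14. Local minima of B: B(-2)=-160, B(4)=-1024.
So the global minimum of h is A(-3) + B(4) + 2 = -270 − 1024 + 2 = -1292, attained at (-3, 4).

-1292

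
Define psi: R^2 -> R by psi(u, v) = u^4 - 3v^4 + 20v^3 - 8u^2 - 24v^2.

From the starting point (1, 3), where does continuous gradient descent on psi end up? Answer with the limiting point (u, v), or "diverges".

(2, 1)

psi is separable, so gradient descent decouples: u follows -∂psi/∂u, v follows -∂psi/∂v.
∂psi/∂u = 4u(u - 2)(u + 2); at u=1 this is -12, so u increases.
∂psi/∂v = -12v(v - 4)(v - 1); at v=3 this is 72, so v decreases.
u converges to its nearest critical value 2 (a local min of the u-part); v converges to 1. The iterate converges to (2, 1).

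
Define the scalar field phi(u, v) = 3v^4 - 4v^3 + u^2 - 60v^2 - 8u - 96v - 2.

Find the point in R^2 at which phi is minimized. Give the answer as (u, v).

phi(u,v) separates as P(u) + Q(v) − 2, so its minimum is min P + min Q − 2.
P'(u) = 2u - 8 vanishes at u ∈ {4}; Q'(v) = 12(v - 4)(v + 1)(v + 2) vanishes at v ∈ {-2, -1, 4}.
Local minima of P (where P''>0): P(4)=-16. Local minima of Q: Q(-2)=32, Q(4)=-832.
So the global minimum of phi is P(4) + Q(4) − 2 = -16 − 832 − 2 = -850, attained at (4, 4).

(4, 4)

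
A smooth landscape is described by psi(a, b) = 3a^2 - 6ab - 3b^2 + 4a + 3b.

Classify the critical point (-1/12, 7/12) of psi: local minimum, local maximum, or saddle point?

The Hessian of psi is constant: H = [[6, -6], [-6, -6]].
det(H) = 6·(-6) − (-6)² = -72.
Since det(H) < 0, H is indefinite and the critical point is a saddle point.

saddle point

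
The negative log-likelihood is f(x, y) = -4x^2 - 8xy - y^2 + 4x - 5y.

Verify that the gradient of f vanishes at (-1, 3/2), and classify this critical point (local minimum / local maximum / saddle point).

∇f = (-8x - 8y + 4, -8x - 2y - 5); substituting (-1, 3/2) gives ∇f = (0, 0), so (-1, 3/2) is indeed a critical point.
The Hessian of f is constant: H = [[-8, -8], [-8, -2]].
det(H) = (-8)·(-2) − (-8)² = -48.
Since det(H) < 0, H is indefinite and the critical point is a saddle point.

saddle point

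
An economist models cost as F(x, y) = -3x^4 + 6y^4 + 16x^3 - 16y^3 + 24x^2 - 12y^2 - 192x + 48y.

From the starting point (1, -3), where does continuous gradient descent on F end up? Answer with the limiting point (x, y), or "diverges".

F is separable, so gradient descent decouples: x follows -∂F/∂x, y follows -∂F/∂y.
∂F/∂x = -12(x - 4)(x - 2)(x + 2); at x=1 this is -108, so x increases.
∂F/∂y = 24(y - 2)(y - 1)(y + 1); at y=-3 this is -960, so y increases.
x converges to its nearest critical value 2 (a local min of the x-part); y converges to -1. The iterate converges to (2, -1).

(2, -1)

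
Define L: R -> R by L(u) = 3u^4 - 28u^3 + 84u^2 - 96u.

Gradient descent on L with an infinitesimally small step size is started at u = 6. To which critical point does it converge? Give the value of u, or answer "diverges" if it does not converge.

L'(u) = 12(u - 4)(u - 2)(u - 1), so L'(6) = 480.
Gradient descent moves in the -L' direction, i.e. u is decreasing.
The nearest critical point in that direction is u = 4, where L'' = 72 > 0 (a local minimum). The iterate converges there.

4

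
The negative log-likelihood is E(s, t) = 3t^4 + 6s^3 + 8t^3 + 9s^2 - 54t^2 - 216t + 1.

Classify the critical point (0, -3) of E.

The mixed partial ∂²E/∂s∂t is 0, so the Hessian at any point is diag(E_ss, E_tt) = diag(18(2s + 1), 12(3t^2 + 4t - 9)).
At (0, -3): H = diag(18, 72).
Both eigenvalues are positive, so H is positive definite: a local minimum.

local minimum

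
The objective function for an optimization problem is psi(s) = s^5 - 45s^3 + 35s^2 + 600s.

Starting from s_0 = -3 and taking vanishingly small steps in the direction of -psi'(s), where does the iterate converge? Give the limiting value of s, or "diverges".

psi'(s) = 5(s - 4)(s - 3)(s + 2)(s + 5), so psi'(-3) = -420.
Gradient descent moves in the -psi' direction, i.e. s is increasing.
The nearest critical point in that direction is s = -2, where psi'' = 450 > 0 (a local minimum). The iterate converges there.

-2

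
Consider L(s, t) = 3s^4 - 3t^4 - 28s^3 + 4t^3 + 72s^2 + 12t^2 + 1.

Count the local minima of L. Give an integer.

L separates as a function of s plus a function of t, so ∇L=0 decouples.
∂L/∂s = 12s(s - 4)(s - 3) = 0 at s ∈ {0, 3, 4}; ∂L/∂t = -12t(t - 2)(t + 1) = 0 at t ∈ {-1, 0, 2}.
The Hessian is diagonal: diag(L_ss, L_tt). Second derivatives: L_ss(0)=144, L_ss(3)=-36, L_ss(4)=48; L_tt(-1)=-36, L_tt(0)=24, L_tt(2)=-72.
Local minima occur where both diagonal entries positive: (0, 0), (4, 0). Count: 2.

2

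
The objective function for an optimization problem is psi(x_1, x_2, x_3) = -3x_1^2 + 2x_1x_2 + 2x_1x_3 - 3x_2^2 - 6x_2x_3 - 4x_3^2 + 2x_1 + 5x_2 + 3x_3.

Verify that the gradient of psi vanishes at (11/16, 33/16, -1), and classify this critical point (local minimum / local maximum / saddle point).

∇psi = (-6x_1 + 2x_2 + 2x_3 + 2, 2x_1 - 6x_2 - 6x_3 + 5, 2x_1 - 6x_2 - 8x_3 + 3); substituting (11/16, 33/16, -1) gives ∇psi = (0, 0, 0), so (11/16, 33/16, -1) is indeed a critical point.
The Hessian is constant: H = [[-6, 2, 2], [2, -6, -6], [2, -6, -8]].
Leading principal minors: Δ₁ = -6, Δ₂ = 32, Δ₃ = -64.
The minors alternate sign starting negative (−, +, −), so H is negative definite: a local maximum.

local maximum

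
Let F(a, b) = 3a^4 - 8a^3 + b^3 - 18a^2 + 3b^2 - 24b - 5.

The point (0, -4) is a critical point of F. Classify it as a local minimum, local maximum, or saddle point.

The mixed partial ∂²F/∂a∂b is 0, so the Hessian at any point is diag(F_aa, F_bb) = diag(12(3a^2 - 4a - 3), 6(b + 1)).
At (0, -4): H = diag(-36, -18).
Both eigenvalues are negative, so H is negative definite: a local maximum.

local maximum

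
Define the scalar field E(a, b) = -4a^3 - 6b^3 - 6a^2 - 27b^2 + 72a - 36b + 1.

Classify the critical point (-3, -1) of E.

The mixed partial ∂²E/∂a∂b is 0, so the Hessian at any point is diag(E_aa, E_bb) = diag(-12(2a + 1), -18(2b + 3)).
At (-3, -1): H = diag(60, -18).
The eigenvalues have opposite signs, so H is indefinite: a saddle point.

saddle point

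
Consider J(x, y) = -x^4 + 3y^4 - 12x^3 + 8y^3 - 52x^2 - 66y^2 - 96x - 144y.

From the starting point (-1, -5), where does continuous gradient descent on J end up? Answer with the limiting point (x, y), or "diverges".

J is separable, so gradient descent decouples: x follows -∂J/∂x, y follows -∂J/∂y.
∂J/∂x = -4(x + 2)(x + 3)(x + 4); at x=-1 this is -24, so x increases.
∂J/∂y = 12(y - 3)(y + 1)(y + 4); at y=-5 this is -384, so y increases.
The x-coordinate has no critical point in that direction and runs off to infinity.

diverges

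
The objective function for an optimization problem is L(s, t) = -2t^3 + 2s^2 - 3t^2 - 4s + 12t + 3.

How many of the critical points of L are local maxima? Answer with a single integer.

L separates as a function of s plus a function of t, so ∇L=0 decouples.
∂L/∂s = 4(s - 1) = 0 at s ∈ {1}; ∂L/∂t = -6(t - 1)(t + 2) = 0 at t ∈ {-2, 1}.
The Hessian is diagonal: diag(L_ss, L_tt). Second derivatives: L_ss(1)=4; L_tt(-2)=18, L_tt(1)=-18.
Local maxima occur where both diagonal entries negative: none. Count: 0.

0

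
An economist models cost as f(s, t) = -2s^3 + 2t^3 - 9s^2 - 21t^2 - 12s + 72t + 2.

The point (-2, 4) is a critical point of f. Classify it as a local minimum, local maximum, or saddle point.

local minimum

The mixed partial ∂²f/∂s∂t is 0, so the Hessian at any point is diag(f_ss, f_tt) = diag(-6(2s + 3), 6(2t - 7)).
At (-2, 4): H = diag(6, 6).
Both eigenvalues are positive, so H is positive definite: a local minimum.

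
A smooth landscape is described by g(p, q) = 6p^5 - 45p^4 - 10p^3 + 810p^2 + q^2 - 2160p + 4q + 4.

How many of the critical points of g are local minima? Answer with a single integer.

2

g separates as a function of p plus a function of q, so ∇g=0 decouples.
∂g/∂p = 30(p - 4)(p - 3)(p - 2)(p + 3) = 0 at p ∈ {-3, 2, 3, 4}; ∂g/∂q = 2(q + 2) = 0 at q ∈ {-2}.
The Hessian is diagonal: diag(g_pp, g_qq). Second derivatives: g_pp(-3)=-6300, g_pp(2)=300, g_pp(3)=-180, g_pp(4)=420; g_qq(-2)=2.
Local minima occur where both diagonal entries positive: (2, -2), (4, -2). Count: 2.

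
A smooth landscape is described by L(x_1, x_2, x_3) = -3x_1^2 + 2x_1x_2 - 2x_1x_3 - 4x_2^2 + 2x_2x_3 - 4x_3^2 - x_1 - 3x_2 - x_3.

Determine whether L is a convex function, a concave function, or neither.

concave

L is quadratic, so its Hessian is the constant matrix H = [[-6, 2, -2], [2, -8, 2], [-2, 2, -8]].
Leading principal minors: -6, 44, -312.
Signs alternate −, +, − ⇒ H ≺ 0 ⇒ concave.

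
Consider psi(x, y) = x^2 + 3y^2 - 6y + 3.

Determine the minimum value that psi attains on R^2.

0

psi(x,y) separates as P(x) + Q(y) + 3, so its minimum is min P + min Q + 3.
P'(x) = 2x vanishes at x ∈ {0}; Q'(y) = 6y - 6 vanishes at y ∈ {1}.
Local minima of P (where P''>0): P(0)=0. Local minima of Q: Q(1)=-3.
So the global minimum of psi is P(0) + Q(1) + 3 = 0 − 3 + 3 = 0, attained at (0, 1).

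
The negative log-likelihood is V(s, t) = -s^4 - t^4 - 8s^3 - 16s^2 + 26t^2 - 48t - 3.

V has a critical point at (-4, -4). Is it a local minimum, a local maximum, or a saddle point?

local maximum

The mixed partial ∂²V/∂s∂t is 0, so the Hessian at any point is diag(V_ss, V_tt) = diag(-4(3s^2 + 12s + 8), 4(-3t^2 + 13)).
At (-4, -4): H = diag(-32, -140).
Both eigenvalues are negative, so H is negative definite: a local maximum.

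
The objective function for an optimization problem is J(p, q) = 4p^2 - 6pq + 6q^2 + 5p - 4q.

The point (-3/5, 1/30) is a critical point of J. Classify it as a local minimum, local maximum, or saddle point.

local minimum

The Hessian of J is constant: H = [[8, -6], [-6, 12]].
det(H) = 8·12 − (-6)² = 60.
det(H) > 0 and tr(H) = 20 > 0, so H is positive definite and the point is a local minimum.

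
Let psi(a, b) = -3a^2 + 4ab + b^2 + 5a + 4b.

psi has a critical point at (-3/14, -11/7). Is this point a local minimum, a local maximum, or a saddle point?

saddle point

The Hessian of psi is constant: H = [[-6, 4], [4, 2]].
det(H) = (-6)·2 − 4² = -28.
Since det(H) < 0, H is indefinite and the critical point is a saddle point.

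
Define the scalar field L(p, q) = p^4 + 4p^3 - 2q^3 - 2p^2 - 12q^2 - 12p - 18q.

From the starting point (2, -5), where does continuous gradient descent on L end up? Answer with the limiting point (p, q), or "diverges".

L is separable, so gradient descent decouples: p follows -∂L/∂p, q follows -∂L/∂q.
∂L/∂p = 4(p - 1)(p + 1)(p + 3); at p=2 this is 60, so p decreases.
∂L/∂q = -6(q + 1)(q + 3); at q=-5 this is -48, so q increases.
p converges to its nearest critical value 1 (a local min of the p-part); q converges to -3. The iterate converges to (1, -3).

(1, -3)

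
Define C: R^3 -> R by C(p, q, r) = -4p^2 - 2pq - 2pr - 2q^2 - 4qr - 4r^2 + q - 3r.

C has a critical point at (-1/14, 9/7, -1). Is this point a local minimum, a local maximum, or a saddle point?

The Hessian is constant: H = [[-8, -2, -2], [-2, -4, -4], [-2, -4, -8]].
Leading principal minors: Δ₁ = -8, Δ₂ = 28, Δ₃ = -112.
The minors alternate sign starting negative (−, +, −), so H is negative definite: a local maximum.

local maximum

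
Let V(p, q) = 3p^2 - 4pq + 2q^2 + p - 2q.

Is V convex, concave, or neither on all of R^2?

V is quadratic, so its Hessian is the constant matrix H = [[6, -4], [-4, 4]].
det(H) = 8, tr(H) = 10.
det(H) > 0 and tr(H) > 0, so H is positive definite everywhere: convex.

convex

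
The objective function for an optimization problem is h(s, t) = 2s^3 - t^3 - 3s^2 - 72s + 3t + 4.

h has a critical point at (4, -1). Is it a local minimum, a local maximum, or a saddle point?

The mixed partial ∂²h/∂s∂t is 0, so the Hessian at any point is diag(h_ss, h_tt) = diag(6(2s - 1), -6t).
At (4, -1): H = diag(42, 6).
Both eigenvalues are positive, so H is positive definite: a local minimum.

local minimum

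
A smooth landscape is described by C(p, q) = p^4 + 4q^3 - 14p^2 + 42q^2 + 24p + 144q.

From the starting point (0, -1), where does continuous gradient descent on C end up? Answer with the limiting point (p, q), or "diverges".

C is separable, so gradient descent decouples: p follows -∂C/∂p, q follows -∂C/∂q.
∂C/∂p = 4(p - 2)(p - 1)(p + 3); at p=0 this is 24, so p decreases.
∂C/∂q = 12(q + 3)(q + 4); at q=-1 this is 72, so q decreases.
p converges to its nearest critical value -3 (a local min of the p-part); q converges to -3. The iterate converges to (-3, -3).

(-3, -3)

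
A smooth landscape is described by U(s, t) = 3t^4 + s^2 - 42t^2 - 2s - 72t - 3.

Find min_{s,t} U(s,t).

U(s,t) separates as P(s) + Q(t) − 3, so its minimum is min P + min Q − 3.
P'(s) = 2s - 2 vanishes at s ∈ {1}; Q'(t) = 12(t - 3)(t + 1)(t + 2) vanishes at t ∈ {-2, -1, 3}.
Local minima of P (where P''>0): P(1)=-1. Local minima of Q: Q(-2)=24, Q(3)=-351.
So the global minimum of U is P(1) + Q(3) − 3 = -1 − 351 − 3 = -355, attained at (1, 3).

-355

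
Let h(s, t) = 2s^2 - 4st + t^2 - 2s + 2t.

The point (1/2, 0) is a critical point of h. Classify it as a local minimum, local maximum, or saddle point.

saddle point

The Hessian of h is constant: H = [[4, -4], [-4, 2]].
det(H) = 4·2 − (-4)² = -8.
Since det(H) < 0, H is indefinite and the critical point is a saddle point.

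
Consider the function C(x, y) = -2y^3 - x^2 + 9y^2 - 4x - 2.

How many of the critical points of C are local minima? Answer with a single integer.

C separates as a function of x plus a function of y, so ∇C=0 decouples.
∂C/∂x = -2(x + 2) = 0 at x ∈ {-2}; ∂C/∂y = -6y(y - 3) = 0 at y ∈ {0, 3}.
The Hessian is diagonal: diag(C_xx, C_yy). Second derivatives: C_xx(-2)=-2; C_yy(0)=18, C_yy(3)=-18.
Local minima occur where both diagonal entries positive: none. Count: 0.

0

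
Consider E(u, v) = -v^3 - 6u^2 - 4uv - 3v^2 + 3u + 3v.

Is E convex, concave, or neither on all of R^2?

neither

The term -v^3 is cubic, so the Hessian is not constant.
∂²E/∂v² = -6v - 6, which takes both signs as v varies (negative for sufficiently large v). A diagonal entry of the Hessian changing sign means the Hessian is neither positive- nor negative-semidefinite on all of R^2.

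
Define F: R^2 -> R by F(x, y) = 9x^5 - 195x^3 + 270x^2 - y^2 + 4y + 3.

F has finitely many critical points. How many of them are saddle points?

F separates as a function of x plus a function of y, so ∇F=0 decouples.
∂F/∂x = 45x(x - 3)(x - 1)(x + 4) = 0 at x ∈ {-4, 0, 1, 3}; ∂F/∂y = -2(y - 2) = 0 at y ∈ {2}.
The Hessian is diagonal: diag(F_xx, F_yy). Second derivatives: F_xx(-4)=-6300, F_xx(0)=540, F_xx(1)=-450, F_xx(3)=1890; F_yy(2)=-2.
Saddle points occur where the two diagonal entries have opposite signs: (0, 2), (3, 2). Count: 2.

2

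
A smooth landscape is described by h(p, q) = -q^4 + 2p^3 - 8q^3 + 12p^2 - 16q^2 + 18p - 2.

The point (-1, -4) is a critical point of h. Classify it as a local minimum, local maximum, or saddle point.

The mixed partial ∂²h/∂p∂q is 0, so the Hessian at any point is diag(h_pp, h_qq) = diag(12(p + 2), -4(3q^2 + 12q + 8)).
At (-1, -4): H = diag(12, -32).
The eigenvalues have opposite signs, so H is indefinite: a saddle point.

saddle point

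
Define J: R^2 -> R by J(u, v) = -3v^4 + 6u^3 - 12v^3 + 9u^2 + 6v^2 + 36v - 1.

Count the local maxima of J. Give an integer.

2

J separates as a function of u plus a function of v, so ∇J=0 decouples.
∂J/∂u = 18u(u + 1) = 0 at u ∈ {-1, 0}; ∂J/∂v = -12(v - 1)(v + 1)(v + 3) = 0 at v ∈ {-3, -1, 1}.
The Hessian is diagonal: diag(J_uu, J_vv). Second derivatives: J_uu(-1)=-18, J_uu(0)=18; J_vv(-3)=-96, J_vv(-1)=48, J_vv(1)=-96.
Local maxima occur where both diagonal entries negative: (-1, -3), (-1, 1). Count: 2.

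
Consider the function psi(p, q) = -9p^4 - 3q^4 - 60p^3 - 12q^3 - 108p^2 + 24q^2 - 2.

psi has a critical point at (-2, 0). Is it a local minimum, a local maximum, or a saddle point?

The mixed partial ∂²psi/∂p∂q is 0, so the Hessian at any point is diag(psi_pp, psi_qq) = diag(-36(3p^2 + 10p + 6), 12(-3q^2 - 6q + 4)).
At (-2, 0): H = diag(72, 48).
Both eigenvalues are positive, so H is positive definite: a local minimum.

local minimum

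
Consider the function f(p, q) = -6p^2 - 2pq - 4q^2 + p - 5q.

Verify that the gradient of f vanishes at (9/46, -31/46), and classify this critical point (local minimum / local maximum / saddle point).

local maximum

∇f = (-12p - 2q + 1, -2p - 8q - 5); substituting (9/46, -31/46) gives ∇f = (0, 0), so (9/46, -31/46) is indeed a critical point.
The Hessian of f is constant: H = [[-12, -2], [-2, -8]].
det(H) = (-12)·(-8) − (-2)² = 92.
det(H) > 0 and tr(H) = -20 < 0, so H is negative definite and the point is a local maximum.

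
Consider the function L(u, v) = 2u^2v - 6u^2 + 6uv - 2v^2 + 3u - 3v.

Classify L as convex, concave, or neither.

neither

The term 2u^2v is cubic, so the Hessian is not constant.
∂²L/∂u² = 4v - 12, which takes both signs as v varies (negative for sufficiently negative v). A diagonal entry of the Hessian changing sign means the Hessian is neither positive- nor negative-semidefinite on all of R^2.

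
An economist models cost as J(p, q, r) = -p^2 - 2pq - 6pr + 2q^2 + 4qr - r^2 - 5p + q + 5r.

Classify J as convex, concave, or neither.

J is quadratic, so its Hessian is the constant matrix H = [[-2, -2, -6], [-2, 4, 4], [-6, 4, -2]].
Leading principal minors: -2, -12, 8.
Neither pattern holds ⇒ H is indefinite ⇒ neither convex nor concave.

neither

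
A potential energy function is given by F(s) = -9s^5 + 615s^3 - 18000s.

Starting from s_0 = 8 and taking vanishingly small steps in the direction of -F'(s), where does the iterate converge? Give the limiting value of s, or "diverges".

F'(s) = -45(s - 5)(s - 4)(s + 4)(s + 5), so F'(8) = -84240.
Gradient descent moves in the -F' direction, i.e. s is increasing.
There is no critical point above s=8, and F' keeps the same sign, so the iterate runs off to +∞.

diverges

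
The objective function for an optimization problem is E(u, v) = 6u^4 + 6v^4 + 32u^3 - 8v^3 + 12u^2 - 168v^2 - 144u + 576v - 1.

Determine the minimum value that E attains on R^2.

E(u,v) separates as P(u) + Q(v) − 1, so its minimum is min P + min Q − 1.
P'(u) = 24(u - 1)(u + 2)(u + 3) vanishes at u ∈ {-3, -2, 1}; Q'(v) = 24(v - 3)(v - 2)(v + 4) vanishes at v ∈ {-4, 2, 3}.
Local minima of P (where P''>0): P(-3)=162, P(1)=-94. Local minima of Q: Q(-4)=-2944, Q(3)=486.
So the global minimum of E is P(1) + Q(-4) − 1 = -94 − 2944 − 1 = -3039, attained at (1, -4).

-3039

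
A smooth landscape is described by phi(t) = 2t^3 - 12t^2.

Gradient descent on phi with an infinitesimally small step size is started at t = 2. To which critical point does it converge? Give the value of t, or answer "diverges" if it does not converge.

phi'(t) = 6t(t - 4), so phi'(2) = -24.
Gradient descent moves in the -phi' direction, i.e. t is increasing.
The nearest critical point in that direction is t = 4, where phi'' = 24 > 0 (a local minimum). The iterate converges there.

4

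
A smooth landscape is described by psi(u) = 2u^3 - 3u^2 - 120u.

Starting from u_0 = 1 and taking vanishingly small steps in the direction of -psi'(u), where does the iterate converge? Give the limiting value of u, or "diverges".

psi'(u) = 6(u - 5)(u + 4), so psi'(1) = -120.
Gradient descent moves in the -psi' direction, i.e. u is increasing.
The nearest critical point in that direction is u = 5, where psi'' = 54 > 0 (a local minimum). The iterate converges there.

5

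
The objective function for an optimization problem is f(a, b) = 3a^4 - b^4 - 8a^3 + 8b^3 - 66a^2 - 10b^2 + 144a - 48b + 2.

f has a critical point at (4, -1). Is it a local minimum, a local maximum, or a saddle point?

saddle point

The mixed partial ∂²f/∂a∂b is 0, so the Hessian at any point is diag(f_aa, f_bb) = diag(12(3a^2 - 4a - 11), 4(-3b^2 + 12b - 5)).
At (4, -1): H = diag(252, -80).
The eigenvalues have opposite signs, so H is indefinite: a saddle point.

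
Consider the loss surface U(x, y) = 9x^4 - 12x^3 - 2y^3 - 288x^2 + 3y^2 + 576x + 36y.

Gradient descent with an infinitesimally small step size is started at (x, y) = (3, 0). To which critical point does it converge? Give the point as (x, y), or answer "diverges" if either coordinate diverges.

U is separable, so gradient descent decouples: x follows -∂U/∂x, y follows -∂U/∂y.
∂U/∂x = 36(x - 4)(x - 1)(x + 4); at x=3 this is -504, so x increases.
∂U/∂y = -6(y - 3)(y + 2); at y=0 this is 36, so y decreases.
x converges to its nearest critical value 4 (a local min of the x-part); y converges to -2. The iterate converges to (4, -2).

(4, -2)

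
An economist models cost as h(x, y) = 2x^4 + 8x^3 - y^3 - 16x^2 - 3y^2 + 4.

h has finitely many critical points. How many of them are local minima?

h separates as a function of x plus a function of y, so ∇h=0 decouples.
∂h/∂x = 8x(x - 1)(x + 4) = 0 at x ∈ {-4, 0, 1}; ∂h/∂y = -3y(y + 2) = 0 at y ∈ {-2, 0}.
The Hessian is diagonal: diag(h_xx, h_yy). Second derivatives: h_xx(-4)=160, h_xx(0)=-32, h_xx(1)=40; h_yy(-2)=6, h_yy(0)=-6.
Local minima occur where both diagonal entries positive: (-4, -2), (1, -2). Count: 2.

2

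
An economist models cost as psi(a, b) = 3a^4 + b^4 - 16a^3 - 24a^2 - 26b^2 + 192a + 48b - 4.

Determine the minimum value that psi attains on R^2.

-660

psi(a,b) separates as P(a) + Q(b) − 4, so its minimum is min P + min Q − 4.
P'(a) = 12(a - 4)(a - 2)(a + 2) vanishes at a ∈ {-2, 2, 4}; Q'(b) = 4(b - 3)(b - 1)(b + 4) vanishes at b ∈ {-4, 1, 3}.
Local minima of P (where P''>0): P(-2)=-304, P(4)=128. Local minima of Q: Q(-4)=-352, Q(3)=-9.
So the global minimum of psi is P(-2) + Q(-4) − 4 = -304 − 352 − 4 = -660, attained at (-2, -4).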